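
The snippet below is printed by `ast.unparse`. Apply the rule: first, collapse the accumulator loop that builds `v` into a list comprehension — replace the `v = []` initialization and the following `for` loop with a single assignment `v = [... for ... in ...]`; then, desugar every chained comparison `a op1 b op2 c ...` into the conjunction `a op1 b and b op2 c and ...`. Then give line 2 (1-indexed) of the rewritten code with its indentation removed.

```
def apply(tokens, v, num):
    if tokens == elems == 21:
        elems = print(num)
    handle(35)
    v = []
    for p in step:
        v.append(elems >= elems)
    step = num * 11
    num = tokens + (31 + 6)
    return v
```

Transformed code:
def apply(tokens, v, num):
    if tokens == elems and elems == 21:
        elems = print(num)
    handle(35)
    v = [elems >= elems for p in step]
    step = num * 11
    num = tokens + (31 + 6)
    return v

if tokens == elems and elems == 21:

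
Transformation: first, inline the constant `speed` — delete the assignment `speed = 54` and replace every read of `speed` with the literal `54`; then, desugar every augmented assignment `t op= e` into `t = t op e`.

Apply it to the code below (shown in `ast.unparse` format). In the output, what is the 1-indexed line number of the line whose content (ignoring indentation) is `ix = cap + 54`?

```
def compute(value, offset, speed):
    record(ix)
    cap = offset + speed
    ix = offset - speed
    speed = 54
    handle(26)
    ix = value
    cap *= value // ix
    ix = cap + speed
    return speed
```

Transformed code:
def compute(value, offset, speed):
    record(ix)
    cap = offset + 54
    ix = offset - 54
    handle(26)
    ix = value
    cap = cap * (value // ix)
    ix = cap + 54
    return 54

8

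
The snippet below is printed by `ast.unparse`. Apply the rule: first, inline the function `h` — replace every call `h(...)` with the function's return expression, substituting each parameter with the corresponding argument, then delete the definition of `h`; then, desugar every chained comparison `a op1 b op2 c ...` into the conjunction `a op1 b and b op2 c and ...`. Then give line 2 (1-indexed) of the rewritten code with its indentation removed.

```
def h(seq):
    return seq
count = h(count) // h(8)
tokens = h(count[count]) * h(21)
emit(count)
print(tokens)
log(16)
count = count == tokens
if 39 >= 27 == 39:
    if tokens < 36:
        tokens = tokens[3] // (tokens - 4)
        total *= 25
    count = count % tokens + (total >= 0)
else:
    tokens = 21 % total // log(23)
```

Transformed code:
count = count // 8
tokens = count[count] * 21
emit(count)
print(tokens)
log(16)
count = count == tokens
if 39 >= 27 and 27 == 39:
    if tokens < 36:
        tokens = tokens[3] // (tokens - 4)
        total *= 25
    count = count % tokens + (total >= 0)
else:
    tokens = 21 % total // log(23)

tokens = count[count] * 21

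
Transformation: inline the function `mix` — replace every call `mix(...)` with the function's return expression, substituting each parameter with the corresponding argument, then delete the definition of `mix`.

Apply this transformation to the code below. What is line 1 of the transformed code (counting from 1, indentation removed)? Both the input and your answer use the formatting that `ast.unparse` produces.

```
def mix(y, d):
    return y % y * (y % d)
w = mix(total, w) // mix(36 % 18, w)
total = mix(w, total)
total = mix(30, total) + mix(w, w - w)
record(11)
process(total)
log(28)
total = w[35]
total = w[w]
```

Transformed code:
w = total % total * (total % w) // (36 % 18 % (36 % 18) * (36 % 18 % w))
total = w % w * (w % total)
total = 30 % 30 * (30 % total) + w % w * (w % (w - w))
record(11)
process(total)
log(28)
total = w[35]
total = w[w]

w = total % total * (total % w) // (36 % 18 % (36 % 18) * (36 % 18 % w))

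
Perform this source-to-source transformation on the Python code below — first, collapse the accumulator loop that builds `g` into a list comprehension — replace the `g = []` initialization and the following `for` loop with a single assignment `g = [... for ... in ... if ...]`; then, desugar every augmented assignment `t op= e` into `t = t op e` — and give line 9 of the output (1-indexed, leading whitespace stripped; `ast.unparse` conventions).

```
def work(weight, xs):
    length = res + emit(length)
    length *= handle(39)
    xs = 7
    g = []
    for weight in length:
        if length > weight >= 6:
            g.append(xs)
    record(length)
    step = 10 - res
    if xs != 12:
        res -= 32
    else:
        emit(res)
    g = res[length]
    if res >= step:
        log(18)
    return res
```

res = res - 32

Transformed code:
def work(weight, xs):
    length = res + emit(length)
    length = length * handle(39)
    xs = 7
    g = [xs for weight in length if length > weight >= 6]
    record(length)
    step = 10 - res
    if xs != 12:
        res = res - 32
    else:
        emit(res)
    g = res[length]
    if res >= step:
        log(18)
    return res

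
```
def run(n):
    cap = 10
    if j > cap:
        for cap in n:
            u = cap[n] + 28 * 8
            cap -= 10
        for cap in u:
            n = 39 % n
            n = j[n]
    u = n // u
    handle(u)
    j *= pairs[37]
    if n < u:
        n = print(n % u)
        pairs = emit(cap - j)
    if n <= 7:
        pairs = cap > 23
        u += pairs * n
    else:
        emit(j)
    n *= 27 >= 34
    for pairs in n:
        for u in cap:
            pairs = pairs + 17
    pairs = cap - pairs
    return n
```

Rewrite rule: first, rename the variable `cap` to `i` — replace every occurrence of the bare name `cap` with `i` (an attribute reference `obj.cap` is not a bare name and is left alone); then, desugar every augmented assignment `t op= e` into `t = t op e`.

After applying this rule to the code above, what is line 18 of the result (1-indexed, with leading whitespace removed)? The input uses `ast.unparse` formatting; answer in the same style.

Transformed code:
def run(n):
    i = 10
    if j > i:
        for i in n:
            u = i[n] + 28 * 8
            i = i - 10
        for i in u:
            n = 39 % n
            n = j[n]
    u = n // u
    handle(u)
    j = j * pairs[37]
    if n < u:
        n = print(n % u)
        pairs = emit(i - j)
    if n <= 7:
        pairs = i > 23
        u = u + pairs * n
    else:
        emit(j)
    n = n * (27 >= 34)
    for pairs in n:
        for u in i:
            pairs = pairs + 17
    pairs = i - pairs
    return n

u = u + pairs * n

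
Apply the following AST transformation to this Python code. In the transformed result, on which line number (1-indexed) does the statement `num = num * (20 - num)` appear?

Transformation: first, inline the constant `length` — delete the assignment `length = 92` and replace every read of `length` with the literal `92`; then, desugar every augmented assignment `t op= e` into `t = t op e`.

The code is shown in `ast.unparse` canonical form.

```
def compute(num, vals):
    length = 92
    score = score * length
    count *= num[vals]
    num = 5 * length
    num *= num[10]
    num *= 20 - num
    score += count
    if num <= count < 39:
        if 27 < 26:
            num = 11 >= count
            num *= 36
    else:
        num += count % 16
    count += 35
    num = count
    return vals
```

Transformed code:
def compute(num, vals):
    score = score * 92
    count = count * num[vals]
    num = 5 * 92
    num = num * num[10]
    num = num * (20 - num)
    score = score + count
    if num <= count < 39:
        if 27 < 26:
            num = 11 >= count
            num = num * 36
    else:
        num = num + count % 16
    count = count + 35
    num = count
    return vals

6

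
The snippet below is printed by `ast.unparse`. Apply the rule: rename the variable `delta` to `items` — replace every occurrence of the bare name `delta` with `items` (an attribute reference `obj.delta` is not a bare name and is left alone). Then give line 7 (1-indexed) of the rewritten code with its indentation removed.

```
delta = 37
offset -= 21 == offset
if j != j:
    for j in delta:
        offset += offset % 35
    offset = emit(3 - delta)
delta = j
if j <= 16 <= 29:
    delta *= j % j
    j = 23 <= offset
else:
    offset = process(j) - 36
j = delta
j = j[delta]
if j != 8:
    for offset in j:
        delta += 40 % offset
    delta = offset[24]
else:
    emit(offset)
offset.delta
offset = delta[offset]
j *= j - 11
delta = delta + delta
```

Transformed code:
items = 37
offset -= 21 == offset
if j != j:
    for j in items:
        offset += offset % 35
    offset = emit(3 - items)
items = j
if j <= 16 <= 29:
    items *= j % j
    j = 23 <= offset
else:
    offset = process(j) - 36
j = items
j = j[items]
if j != 8:
    for offset in j:
        items += 40 % offset
    items = offset[24]
else:
    emit(offset)
offset.delta
offset = items[offset]
j *= j - 11
items = items + items

items = j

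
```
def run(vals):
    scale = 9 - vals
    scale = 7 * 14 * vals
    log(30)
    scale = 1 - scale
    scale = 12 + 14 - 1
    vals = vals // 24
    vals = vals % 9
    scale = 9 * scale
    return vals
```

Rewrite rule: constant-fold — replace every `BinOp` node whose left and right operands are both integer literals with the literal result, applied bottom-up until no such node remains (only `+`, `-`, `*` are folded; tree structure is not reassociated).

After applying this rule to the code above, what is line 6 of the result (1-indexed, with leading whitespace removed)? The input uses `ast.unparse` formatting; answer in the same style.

scale = 25

Transformed code:
def run(vals):
    scale = 9 - vals
    scale = 98 * vals
    log(30)
    scale = 1 - scale
    scale = 25
    vals = vals // 24
    vals = vals % 9
    scale = 9 * scale
    return vals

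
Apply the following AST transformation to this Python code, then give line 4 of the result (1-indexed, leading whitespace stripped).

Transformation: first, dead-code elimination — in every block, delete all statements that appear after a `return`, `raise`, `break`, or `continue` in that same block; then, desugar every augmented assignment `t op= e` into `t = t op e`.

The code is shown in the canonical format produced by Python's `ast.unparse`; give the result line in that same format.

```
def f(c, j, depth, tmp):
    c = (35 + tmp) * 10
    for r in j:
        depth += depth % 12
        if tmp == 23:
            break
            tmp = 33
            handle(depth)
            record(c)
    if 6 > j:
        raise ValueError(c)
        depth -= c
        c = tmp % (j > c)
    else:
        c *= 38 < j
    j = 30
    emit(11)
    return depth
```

depth = depth + depth % 12

Transformed code:
def f(c, j, depth, tmp):
    c = (35 + tmp) * 10
    for r in j:
        depth = depth + depth % 12
        if tmp == 23:
            break
    if 6 > j:
        raise ValueError(c)
    else:
        c = c * (38 < j)
    j = 30
    emit(11)
    return depth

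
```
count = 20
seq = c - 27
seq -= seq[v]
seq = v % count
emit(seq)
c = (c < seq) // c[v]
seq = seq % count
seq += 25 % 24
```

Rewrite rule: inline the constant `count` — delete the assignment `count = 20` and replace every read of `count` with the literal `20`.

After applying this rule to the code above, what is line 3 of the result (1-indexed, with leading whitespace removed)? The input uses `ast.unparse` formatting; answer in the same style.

Transformed code:
seq = c - 27
seq -= seq[v]
seq = v % 20
emit(seq)
c = (c < seq) // c[v]
seq = seq % 20
seq += 25 % 24

seq = v % 20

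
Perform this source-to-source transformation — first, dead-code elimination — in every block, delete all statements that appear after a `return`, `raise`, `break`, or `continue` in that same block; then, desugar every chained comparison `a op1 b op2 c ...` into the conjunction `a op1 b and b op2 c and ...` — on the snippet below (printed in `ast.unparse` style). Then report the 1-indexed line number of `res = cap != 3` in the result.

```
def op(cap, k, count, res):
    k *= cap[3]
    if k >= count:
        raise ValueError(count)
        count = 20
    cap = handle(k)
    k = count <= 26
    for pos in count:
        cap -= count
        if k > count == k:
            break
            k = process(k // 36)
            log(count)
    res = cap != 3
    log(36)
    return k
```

Transformed code:
def op(cap, k, count, res):
    k *= cap[3]
    if k >= count:
        raise ValueError(count)
    cap = handle(k)
    k = count <= 26
    for pos in count:
        cap -= count
        if k > count and count == k:
            break
    res = cap != 3
    log(36)
    return k

11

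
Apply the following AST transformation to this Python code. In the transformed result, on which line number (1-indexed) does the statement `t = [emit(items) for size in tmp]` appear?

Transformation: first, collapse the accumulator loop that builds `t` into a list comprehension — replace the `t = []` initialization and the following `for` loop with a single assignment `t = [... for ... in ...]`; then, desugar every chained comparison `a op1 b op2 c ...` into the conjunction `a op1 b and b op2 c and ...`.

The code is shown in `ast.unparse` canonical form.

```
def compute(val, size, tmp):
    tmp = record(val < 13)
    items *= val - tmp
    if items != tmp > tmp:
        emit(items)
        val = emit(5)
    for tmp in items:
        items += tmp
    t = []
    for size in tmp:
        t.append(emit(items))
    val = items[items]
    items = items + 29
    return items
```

Transformed code:
def compute(val, size, tmp):
    tmp = record(val < 13)
    items *= val - tmp
    if items != tmp and tmp > tmp:
        emit(items)
        val = emit(5)
    for tmp in items:
        items += tmp
    t = [emit(items) for size in tmp]
    val = items[items]
    items = items + 29
    return items

9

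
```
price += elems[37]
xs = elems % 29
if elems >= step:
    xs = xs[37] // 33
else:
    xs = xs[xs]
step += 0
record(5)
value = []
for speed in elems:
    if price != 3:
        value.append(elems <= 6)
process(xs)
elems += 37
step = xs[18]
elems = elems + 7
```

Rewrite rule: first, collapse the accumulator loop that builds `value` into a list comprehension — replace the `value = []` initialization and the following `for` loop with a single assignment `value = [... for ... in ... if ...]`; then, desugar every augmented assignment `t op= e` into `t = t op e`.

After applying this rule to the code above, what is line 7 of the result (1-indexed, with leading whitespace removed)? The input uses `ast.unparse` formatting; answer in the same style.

Transformed code:
price = price + elems[37]
xs = elems % 29
if elems >= step:
    xs = xs[37] // 33
else:
    xs = xs[xs]
step = step + 0
record(5)
value = [elems <= 6 for speed in elems if price != 3]
process(xs)
elems = elems + 37
step = xs[18]
elems = elems + 7

step = step + 0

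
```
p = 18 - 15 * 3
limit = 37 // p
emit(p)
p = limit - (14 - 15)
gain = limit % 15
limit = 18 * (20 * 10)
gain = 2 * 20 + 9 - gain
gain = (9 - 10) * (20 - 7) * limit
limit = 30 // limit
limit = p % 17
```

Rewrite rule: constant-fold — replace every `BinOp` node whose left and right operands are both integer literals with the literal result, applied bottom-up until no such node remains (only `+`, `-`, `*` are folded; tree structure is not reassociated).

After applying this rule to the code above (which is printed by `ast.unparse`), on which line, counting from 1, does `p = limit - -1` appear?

Transformed code:
p = -27
limit = 37 // p
emit(p)
p = limit - -1
gain = limit % 15
limit = 3600
gain = 49 - gain
gain = -13 * limit
limit = 30 // limit
limit = p % 17

4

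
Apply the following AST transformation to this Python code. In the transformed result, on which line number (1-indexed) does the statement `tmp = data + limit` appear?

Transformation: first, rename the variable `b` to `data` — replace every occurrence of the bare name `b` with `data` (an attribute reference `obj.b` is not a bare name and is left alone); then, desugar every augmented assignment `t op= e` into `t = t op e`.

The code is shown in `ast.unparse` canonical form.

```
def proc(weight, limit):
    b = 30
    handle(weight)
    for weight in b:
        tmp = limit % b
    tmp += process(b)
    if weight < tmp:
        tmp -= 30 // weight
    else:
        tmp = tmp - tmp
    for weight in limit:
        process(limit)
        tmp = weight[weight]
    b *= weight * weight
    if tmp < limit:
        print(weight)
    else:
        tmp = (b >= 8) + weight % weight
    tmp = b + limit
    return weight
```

19

Transformed code:
def proc(weight, limit):
    data = 30
    handle(weight)
    for weight in data:
        tmp = limit % data
    tmp = tmp + process(data)
    if weight < tmp:
        tmp = tmp - 30 // weight
    else:
        tmp = tmp - tmp
    for weight in limit:
        process(limit)
        tmp = weight[weight]
    data = data * (weight * weight)
    if tmp < limit:
        print(weight)
    else:
        tmp = (data >= 8) + weight % weight
    tmp = data + limit
    return weight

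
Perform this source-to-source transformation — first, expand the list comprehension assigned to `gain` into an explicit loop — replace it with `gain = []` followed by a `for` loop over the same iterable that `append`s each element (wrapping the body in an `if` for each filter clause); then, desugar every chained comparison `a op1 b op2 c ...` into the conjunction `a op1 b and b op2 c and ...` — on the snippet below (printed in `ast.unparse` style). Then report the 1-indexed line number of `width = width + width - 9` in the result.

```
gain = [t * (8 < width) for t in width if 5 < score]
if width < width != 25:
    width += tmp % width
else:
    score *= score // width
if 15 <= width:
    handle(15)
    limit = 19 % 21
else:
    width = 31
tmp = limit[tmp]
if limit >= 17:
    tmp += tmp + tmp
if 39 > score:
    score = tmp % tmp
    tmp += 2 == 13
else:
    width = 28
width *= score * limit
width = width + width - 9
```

23

Transformed code:
gain = []
for t in width:
    if 5 < score:
        gain.append(t * (8 < width))
if width < width and width != 25:
    width += tmp % width
else:
    score *= score // width
if 15 <= width:
    handle(15)
    limit = 19 % 21
else:
    width = 31
tmp = limit[tmp]
if limit >= 17:
    tmp += tmp + tmp
if 39 > score:
    score = tmp % tmp
    tmp += 2 == 13
else:
    width = 28
width *= score * limit
width = width + width - 9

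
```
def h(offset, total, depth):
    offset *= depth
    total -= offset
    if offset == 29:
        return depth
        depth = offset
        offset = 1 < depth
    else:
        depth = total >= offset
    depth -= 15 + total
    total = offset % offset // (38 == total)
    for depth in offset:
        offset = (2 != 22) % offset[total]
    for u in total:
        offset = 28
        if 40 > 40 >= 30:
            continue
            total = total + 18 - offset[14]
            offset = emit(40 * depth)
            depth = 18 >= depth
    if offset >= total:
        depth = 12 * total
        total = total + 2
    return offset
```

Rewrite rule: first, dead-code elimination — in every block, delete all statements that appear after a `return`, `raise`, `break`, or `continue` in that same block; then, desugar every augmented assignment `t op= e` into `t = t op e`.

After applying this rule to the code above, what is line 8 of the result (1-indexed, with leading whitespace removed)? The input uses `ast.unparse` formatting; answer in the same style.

Transformed code:
def h(offset, total, depth):
    offset = offset * depth
    total = total - offset
    if offset == 29:
        return depth
    else:
        depth = total >= offset
    depth = depth - (15 + total)
    total = offset % offset // (38 == total)
    for depth in offset:
        offset = (2 != 22) % offset[total]
    for u in total:
        offset = 28
        if 40 > 40 >= 30:
            continue
    if offset >= total:
        depth = 12 * total
        total = total + 2
    return offset

depth = depth - (15 + total)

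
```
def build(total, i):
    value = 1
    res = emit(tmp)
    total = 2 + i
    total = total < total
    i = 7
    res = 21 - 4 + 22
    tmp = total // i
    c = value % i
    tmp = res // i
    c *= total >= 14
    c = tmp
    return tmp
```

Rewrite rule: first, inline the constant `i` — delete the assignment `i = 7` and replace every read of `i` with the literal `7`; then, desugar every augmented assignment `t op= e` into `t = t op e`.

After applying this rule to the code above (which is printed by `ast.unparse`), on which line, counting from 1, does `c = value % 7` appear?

8

Transformed code:
def build(total, i):
    value = 1
    res = emit(tmp)
    total = 2 + 7
    total = total < total
    res = 21 - 4 + 22
    tmp = total // 7
    c = value % 7
    tmp = res // 7
    c = c * (total >= 14)
    c = tmp
    return tmp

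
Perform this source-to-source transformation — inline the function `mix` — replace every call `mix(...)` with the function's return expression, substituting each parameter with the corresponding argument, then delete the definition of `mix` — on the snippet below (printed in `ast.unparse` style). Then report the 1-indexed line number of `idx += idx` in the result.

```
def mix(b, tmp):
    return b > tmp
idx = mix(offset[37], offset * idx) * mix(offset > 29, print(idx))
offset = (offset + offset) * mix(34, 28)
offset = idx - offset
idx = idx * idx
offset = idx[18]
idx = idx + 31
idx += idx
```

7

Transformed code:
idx = (offset[37] > offset * idx) * ((offset > 29) > print(idx))
offset = (offset + offset) * (34 > 28)
offset = idx - offset
idx = idx * idx
offset = idx[18]
idx = idx + 31
idx += idx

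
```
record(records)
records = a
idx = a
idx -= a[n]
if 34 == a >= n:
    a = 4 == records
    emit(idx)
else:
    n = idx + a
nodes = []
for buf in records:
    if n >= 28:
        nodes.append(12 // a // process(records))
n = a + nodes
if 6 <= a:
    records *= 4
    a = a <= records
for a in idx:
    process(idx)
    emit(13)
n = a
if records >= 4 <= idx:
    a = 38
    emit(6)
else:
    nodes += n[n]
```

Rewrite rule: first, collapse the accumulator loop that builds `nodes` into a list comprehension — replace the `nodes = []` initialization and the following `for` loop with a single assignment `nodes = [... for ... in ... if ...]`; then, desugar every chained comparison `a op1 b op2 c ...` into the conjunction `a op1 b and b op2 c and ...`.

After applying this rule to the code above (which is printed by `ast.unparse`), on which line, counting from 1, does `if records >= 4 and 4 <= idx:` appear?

19

Transformed code:
record(records)
records = a
idx = a
idx -= a[n]
if 34 == a and a >= n:
    a = 4 == records
    emit(idx)
else:
    n = idx + a
nodes = [12 // a // process(records) for buf in records if n >= 28]
n = a + nodes
if 6 <= a:
    records *= 4
    a = a <= records
for a in idx:
    process(idx)
    emit(13)
n = a
if records >= 4 and 4 <= idx:
    a = 38
    emit(6)
else:
    nodes += n[n]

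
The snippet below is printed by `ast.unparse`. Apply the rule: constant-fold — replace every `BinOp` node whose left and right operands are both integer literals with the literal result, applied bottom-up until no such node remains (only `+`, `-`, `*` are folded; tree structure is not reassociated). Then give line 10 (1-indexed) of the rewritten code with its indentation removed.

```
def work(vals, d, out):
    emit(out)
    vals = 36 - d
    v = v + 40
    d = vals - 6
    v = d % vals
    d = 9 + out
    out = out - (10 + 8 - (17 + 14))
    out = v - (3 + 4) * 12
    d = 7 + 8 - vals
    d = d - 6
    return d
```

Transformed code:
def work(vals, d, out):
    emit(out)
    vals = 36 - d
    v = v + 40
    d = vals - 6
    v = d % vals
    d = 9 + out
    out = out - -13
    out = v - 84
    d = 15 - vals
    d = d - 6
    return d

d = 15 - vals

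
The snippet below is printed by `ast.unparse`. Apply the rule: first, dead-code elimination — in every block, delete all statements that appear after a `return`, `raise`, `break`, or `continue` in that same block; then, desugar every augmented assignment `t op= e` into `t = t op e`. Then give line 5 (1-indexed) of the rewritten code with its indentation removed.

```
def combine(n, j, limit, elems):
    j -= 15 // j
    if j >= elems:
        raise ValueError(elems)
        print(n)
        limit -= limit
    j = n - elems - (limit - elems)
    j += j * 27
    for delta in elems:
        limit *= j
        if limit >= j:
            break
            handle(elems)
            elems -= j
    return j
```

Transformed code:
def combine(n, j, limit, elems):
    j = j - 15 // j
    if j >= elems:
        raise ValueError(elems)
    j = n - elems - (limit - elems)
    j = j + j * 27
    for delta in elems:
        limit = limit * j
        if limit >= j:
            break
    return j

j = n - elems - (limit - elems)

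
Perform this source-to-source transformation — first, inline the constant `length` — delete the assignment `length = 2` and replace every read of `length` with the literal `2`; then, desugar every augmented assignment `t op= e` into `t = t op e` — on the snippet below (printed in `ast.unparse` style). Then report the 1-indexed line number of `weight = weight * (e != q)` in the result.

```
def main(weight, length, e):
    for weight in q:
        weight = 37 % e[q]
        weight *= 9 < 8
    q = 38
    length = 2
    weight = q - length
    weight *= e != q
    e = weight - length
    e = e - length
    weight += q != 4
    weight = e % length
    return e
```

Transformed code:
def main(weight, length, e):
    for weight in q:
        weight = 37 % e[q]
        weight = weight * (9 < 8)
    q = 38
    weight = q - 2
    weight = weight * (e != q)
    e = weight - 2
    e = e - 2
    weight = weight + (q != 4)
    weight = e % 2
    return e

7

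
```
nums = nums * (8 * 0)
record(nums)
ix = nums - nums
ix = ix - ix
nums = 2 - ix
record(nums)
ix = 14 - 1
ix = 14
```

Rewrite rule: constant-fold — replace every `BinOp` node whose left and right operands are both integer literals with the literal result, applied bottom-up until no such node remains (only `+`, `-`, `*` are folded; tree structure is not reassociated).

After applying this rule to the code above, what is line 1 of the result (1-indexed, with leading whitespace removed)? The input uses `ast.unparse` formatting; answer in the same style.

Transformed code:
nums = nums * 0
record(nums)
ix = nums - nums
ix = ix - ix
nums = 2 - ix
record(nums)
ix = 13
ix = 14

nums = nums * 0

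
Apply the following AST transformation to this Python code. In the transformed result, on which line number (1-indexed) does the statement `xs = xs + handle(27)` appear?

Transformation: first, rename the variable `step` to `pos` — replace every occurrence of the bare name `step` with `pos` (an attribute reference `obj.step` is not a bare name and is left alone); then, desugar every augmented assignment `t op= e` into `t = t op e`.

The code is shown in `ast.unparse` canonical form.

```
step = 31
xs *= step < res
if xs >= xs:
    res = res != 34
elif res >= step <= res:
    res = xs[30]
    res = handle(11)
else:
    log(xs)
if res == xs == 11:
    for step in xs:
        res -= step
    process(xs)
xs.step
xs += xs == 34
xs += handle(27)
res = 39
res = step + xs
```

Transformed code:
pos = 31
xs = xs * (pos < res)
if xs >= xs:
    res = res != 34
elif res >= pos <= res:
    res = xs[30]
    res = handle(11)
else:
    log(xs)
if res == xs == 11:
    for pos in xs:
        res = res - pos
    process(xs)
xs.step
xs = xs + (xs == 34)
xs = xs + handle(27)
res = 39
res = pos + xs

16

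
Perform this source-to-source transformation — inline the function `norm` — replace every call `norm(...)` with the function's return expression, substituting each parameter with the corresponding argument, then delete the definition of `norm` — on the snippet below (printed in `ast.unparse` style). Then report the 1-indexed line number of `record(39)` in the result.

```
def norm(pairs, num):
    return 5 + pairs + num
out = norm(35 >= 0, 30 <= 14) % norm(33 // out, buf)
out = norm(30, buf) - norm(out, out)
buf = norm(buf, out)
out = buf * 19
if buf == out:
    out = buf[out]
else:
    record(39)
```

8

Transformed code:
out = (5 + (35 >= 0) + (30 <= 14)) % (5 + 33 // out + buf)
out = 5 + 30 + buf - (5 + out + out)
buf = 5 + buf + out
out = buf * 19
if buf == out:
    out = buf[out]
else:
    record(39)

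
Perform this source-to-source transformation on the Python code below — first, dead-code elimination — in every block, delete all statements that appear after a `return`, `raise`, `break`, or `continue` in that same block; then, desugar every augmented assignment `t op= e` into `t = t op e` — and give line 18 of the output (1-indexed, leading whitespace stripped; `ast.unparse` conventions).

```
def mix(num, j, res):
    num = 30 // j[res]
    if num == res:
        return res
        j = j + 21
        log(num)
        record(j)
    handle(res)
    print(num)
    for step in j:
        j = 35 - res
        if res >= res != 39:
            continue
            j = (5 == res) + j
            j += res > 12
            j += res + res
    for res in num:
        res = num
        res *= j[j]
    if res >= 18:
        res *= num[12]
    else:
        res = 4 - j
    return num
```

return num

Transformed code:
def mix(num, j, res):
    num = 30 // j[res]
    if num == res:
        return res
    handle(res)
    print(num)
    for step in j:
        j = 35 - res
        if res >= res != 39:
            continue
    for res in num:
        res = num
        res = res * j[j]
    if res >= 18:
        res = res * num[12]
    else:
        res = 4 - j
    return num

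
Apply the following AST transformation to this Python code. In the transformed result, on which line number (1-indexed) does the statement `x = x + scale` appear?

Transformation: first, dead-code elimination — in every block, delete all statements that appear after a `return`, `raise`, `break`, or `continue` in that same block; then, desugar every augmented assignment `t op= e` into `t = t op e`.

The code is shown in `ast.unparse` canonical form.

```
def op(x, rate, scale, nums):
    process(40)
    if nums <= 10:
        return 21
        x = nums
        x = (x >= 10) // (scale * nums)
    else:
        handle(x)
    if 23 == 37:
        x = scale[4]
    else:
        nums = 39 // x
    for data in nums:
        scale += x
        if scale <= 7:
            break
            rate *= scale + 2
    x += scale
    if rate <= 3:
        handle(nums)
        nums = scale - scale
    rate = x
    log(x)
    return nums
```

15

Transformed code:
def op(x, rate, scale, nums):
    process(40)
    if nums <= 10:
        return 21
    else:
        handle(x)
    if 23 == 37:
        x = scale[4]
    else:
        nums = 39 // x
    for data in nums:
        scale = scale + x
        if scale <= 7:
            break
    x = x + scale
    if rate <= 3:
        handle(nums)
        nums = scale - scale
    rate = x
    log(x)
    return nums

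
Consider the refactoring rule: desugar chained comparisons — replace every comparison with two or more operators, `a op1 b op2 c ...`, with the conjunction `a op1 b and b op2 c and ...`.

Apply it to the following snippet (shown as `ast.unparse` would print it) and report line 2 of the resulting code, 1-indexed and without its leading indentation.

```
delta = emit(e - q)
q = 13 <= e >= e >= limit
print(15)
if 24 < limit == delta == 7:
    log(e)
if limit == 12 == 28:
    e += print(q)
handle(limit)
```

Transformed code:
delta = emit(e - q)
q = 13 <= e and e >= e and (e >= limit)
print(15)
if 24 < limit and limit == delta and (delta == 7):
    log(e)
if limit == 12 and 12 == 28:
    e += print(q)
handle(limit)

q = 13 <= e and e >= e and (e >= limit)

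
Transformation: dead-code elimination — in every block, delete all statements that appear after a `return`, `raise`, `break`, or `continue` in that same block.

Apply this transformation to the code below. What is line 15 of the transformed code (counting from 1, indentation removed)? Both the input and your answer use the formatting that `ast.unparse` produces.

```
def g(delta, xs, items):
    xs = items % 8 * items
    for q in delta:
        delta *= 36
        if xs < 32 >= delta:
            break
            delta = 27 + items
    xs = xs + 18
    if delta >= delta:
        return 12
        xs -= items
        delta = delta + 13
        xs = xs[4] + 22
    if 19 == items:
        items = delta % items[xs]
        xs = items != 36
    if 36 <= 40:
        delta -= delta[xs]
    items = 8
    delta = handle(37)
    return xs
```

items = 8

Transformed code:
def g(delta, xs, items):
    xs = items % 8 * items
    for q in delta:
        delta *= 36
        if xs < 32 >= delta:
            break
    xs = xs + 18
    if delta >= delta:
        return 12
    if 19 == items:
        items = delta % items[xs]
        xs = items != 36
    if 36 <= 40:
        delta -= delta[xs]
    items = 8
    delta = handle(37)
    return xs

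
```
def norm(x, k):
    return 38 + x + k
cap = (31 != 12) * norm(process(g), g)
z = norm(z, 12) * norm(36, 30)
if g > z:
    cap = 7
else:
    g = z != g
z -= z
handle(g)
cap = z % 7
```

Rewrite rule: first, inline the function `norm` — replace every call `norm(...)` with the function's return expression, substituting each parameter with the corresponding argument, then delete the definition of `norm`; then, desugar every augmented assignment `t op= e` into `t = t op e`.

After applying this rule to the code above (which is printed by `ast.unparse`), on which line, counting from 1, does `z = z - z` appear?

Transformed code:
cap = (31 != 12) * (38 + process(g) + g)
z = (38 + z + 12) * (38 + 36 + 30)
if g > z:
    cap = 7
else:
    g = z != g
z = z - z
handle(g)
cap = z % 7

7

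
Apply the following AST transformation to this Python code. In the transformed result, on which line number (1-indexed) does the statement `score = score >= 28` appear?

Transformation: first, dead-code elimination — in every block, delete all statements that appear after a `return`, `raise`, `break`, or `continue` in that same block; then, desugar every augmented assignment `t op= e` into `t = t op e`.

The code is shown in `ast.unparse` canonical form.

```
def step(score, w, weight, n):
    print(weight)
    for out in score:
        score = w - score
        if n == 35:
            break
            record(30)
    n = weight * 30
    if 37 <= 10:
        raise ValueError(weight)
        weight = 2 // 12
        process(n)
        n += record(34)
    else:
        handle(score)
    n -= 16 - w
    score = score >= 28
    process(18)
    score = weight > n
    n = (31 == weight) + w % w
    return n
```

Transformed code:
def step(score, w, weight, n):
    print(weight)
    for out in score:
        score = w - score
        if n == 35:
            break
    n = weight * 30
    if 37 <= 10:
        raise ValueError(weight)
    else:
        handle(score)
    n = n - (16 - w)
    score = score >= 28
    process(18)
    score = weight > n
    n = (31 == weight) + w % w
    return n

13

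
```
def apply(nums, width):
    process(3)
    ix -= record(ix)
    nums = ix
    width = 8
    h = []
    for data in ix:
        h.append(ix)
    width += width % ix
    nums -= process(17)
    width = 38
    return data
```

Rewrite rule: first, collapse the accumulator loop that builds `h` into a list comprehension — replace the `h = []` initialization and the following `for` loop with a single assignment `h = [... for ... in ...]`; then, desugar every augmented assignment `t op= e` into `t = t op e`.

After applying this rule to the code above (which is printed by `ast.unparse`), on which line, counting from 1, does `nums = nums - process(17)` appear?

8

Transformed code:
def apply(nums, width):
    process(3)
    ix = ix - record(ix)
    nums = ix
    width = 8
    h = [ix for data in ix]
    width = width + width % ix
    nums = nums - process(17)
    width = 38
    return data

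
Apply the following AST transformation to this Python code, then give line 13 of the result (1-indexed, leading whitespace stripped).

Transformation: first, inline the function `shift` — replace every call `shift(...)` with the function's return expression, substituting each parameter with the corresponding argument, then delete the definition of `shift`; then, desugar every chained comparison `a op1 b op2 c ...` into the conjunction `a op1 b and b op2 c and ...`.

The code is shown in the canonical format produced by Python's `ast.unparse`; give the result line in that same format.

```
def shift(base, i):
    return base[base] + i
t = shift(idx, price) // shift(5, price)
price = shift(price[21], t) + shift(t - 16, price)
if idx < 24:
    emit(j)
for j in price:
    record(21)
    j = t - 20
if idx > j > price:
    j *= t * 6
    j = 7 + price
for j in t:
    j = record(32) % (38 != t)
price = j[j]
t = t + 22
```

price = j[j]

Transformed code:
t = (idx[idx] + price) // (5[5] + price)
price = price[21][price[21]] + t + ((t - 16)[t - 16] + price)
if idx < 24:
    emit(j)
for j in price:
    record(21)
    j = t - 20
if idx > j and j > price:
    j *= t * 6
    j = 7 + price
for j in t:
    j = record(32) % (38 != t)
price = j[j]
t = t + 22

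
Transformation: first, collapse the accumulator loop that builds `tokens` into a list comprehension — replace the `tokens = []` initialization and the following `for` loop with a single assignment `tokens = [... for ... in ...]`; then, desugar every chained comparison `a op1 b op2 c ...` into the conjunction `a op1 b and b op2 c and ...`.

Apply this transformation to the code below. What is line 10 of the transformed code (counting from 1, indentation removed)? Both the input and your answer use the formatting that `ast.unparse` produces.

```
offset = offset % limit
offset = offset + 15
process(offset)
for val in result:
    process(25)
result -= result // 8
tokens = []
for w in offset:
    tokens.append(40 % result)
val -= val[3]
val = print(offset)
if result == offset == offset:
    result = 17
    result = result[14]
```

Transformed code:
offset = offset % limit
offset = offset + 15
process(offset)
for val in result:
    process(25)
result -= result // 8
tokens = [40 % result for w in offset]
val -= val[3]
val = print(offset)
if result == offset and offset == offset:
    result = 17
    result = result[14]

if result == offset and offset == offset:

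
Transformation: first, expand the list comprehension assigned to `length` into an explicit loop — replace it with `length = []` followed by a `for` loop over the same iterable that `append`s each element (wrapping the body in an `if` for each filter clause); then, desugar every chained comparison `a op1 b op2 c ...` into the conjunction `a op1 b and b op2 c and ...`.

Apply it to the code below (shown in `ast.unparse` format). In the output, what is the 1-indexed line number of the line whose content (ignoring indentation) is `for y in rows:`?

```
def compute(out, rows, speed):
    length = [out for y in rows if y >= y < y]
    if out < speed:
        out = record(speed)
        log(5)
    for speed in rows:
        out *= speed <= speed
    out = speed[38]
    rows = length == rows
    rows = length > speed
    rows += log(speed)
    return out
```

Transformed code:
def compute(out, rows, speed):
    length = []
    for y in rows:
        if y >= y and y < y:
            length.append(out)
    if out < speed:
        out = record(speed)
        log(5)
    for speed in rows:
        out *= speed <= speed
    out = speed[38]
    rows = length == rows
    rows = length > speed
    rows += log(speed)
    return out

3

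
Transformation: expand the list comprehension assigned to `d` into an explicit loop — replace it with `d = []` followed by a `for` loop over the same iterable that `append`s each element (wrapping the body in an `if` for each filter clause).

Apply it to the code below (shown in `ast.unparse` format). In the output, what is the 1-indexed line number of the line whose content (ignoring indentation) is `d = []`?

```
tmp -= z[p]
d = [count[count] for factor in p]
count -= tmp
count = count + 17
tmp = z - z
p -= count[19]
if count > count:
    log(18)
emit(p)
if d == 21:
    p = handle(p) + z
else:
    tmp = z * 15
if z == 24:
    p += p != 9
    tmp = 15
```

2

Transformed code:
tmp -= z[p]
d = []
for factor in p:
    d.append(count[count])
count -= tmp
count = count + 17
tmp = z - z
p -= count[19]
if count > count:
    log(18)
emit(p)
if d == 21:
    p = handle(p) + z
else:
    tmp = z * 15
if z == 24:
    p += p != 9
    tmp = 15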